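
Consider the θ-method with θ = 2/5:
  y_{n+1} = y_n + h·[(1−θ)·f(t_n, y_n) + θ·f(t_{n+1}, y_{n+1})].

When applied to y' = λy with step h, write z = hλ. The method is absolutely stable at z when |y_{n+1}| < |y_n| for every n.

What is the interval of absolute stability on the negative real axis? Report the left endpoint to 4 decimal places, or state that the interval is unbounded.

(-10.0000, 0).

With y'=λy (z=hλ):
  y_{n+1} = y_n + z·[3/5·y_n + 2/5·y_{n+1}] ⇒ (1 − 2/5z)y_{n+1} = (1 + 3/5z)y_n
  ⇒ R(z) = (1 + 3/5z)/(1 − 2/5z).

Find x<0 with |R(x)|<1.
x=-0.65: |R|=0.4841
R=−1: 1+3/5x = −1+2/5x ⇒ -1/5x=2 ⇒ x=2/(-1/5)=-10.0000
Confirm numerically:
  x=-6.795: |R|=0.82760 <1
  x=-6.194: |R|=0.78111 <1
  x=-5.647: |R|=0.73285 <1
  x=-4.065: |R|=0.54798 <1
  x=-10.284: |R|=1.01111 >1
  x=-10.156: |R|=1.00616 >1
  x=-10.108: |R|=1.00428 >1
Interval (-10.0000, 0).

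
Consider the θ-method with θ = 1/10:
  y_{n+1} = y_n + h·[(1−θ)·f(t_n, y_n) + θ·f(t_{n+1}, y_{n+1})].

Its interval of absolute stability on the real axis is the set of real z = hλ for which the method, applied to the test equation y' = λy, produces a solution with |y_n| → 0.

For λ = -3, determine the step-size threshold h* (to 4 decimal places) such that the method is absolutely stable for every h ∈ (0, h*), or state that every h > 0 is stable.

(-2.5000,0); λ=-3 ⇒ h* = (5/2)/3 = 0.8333.

Set f=λy, z=hλ:
  y_{n+1} = y_n + z·[9/10·y_n + 1/10·y_{n+1}] ⇒ (1 − 1/10z)y_{n+1} = (1 + 9/10z)y_n
  Hence R(z) = (1 + 9/10z)/(1 − 1/10z).

Solve |R(x)|<1 on ℝ⁻.
x=-1.2: |R|=0.0714
R=−1: 1+9/10x = −1+1/10x ⇒ -4/5x=2 ⇒ x=2/(-4/5)=-2.5000
Confirm numerically:
  x=-2.222: |R|=0.81803 <1
  x=-2.020: |R|=0.68053 <1
  x=-1.365: |R|=0.20106 <1
  x=-1.205: |R|=0.07541 <1
  x=-2.932: |R|=1.26724 >1
  x=-2.896: |R|=1.24566 >1
  x=-2.588: |R|=1.05593 >1
Interval (-2.5000, 0).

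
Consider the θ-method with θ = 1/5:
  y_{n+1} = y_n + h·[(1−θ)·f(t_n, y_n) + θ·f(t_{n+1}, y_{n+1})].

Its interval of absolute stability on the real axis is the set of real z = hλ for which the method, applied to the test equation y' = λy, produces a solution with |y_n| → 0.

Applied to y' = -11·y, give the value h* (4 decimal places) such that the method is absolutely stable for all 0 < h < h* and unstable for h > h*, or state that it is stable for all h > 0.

Test eqn y'=λy, z=hλ:
  y_{n+1} = y_n + z·[4/5·y_n + 1/5·y_{n+1}] ⇒ (1 − 1/5z)y_{n+1} = (1 + 4/5z)y_n
  ⇒ R(z) = (1 + 4/5z)/(1 − 1/5z).

Find x<0 with |R(x)|<1.
x=-0.41: |R|=0.6211
R=−1: 1+4/5x = −1+1/5x ⇒ -3/5x=2 ⇒ x=2/(-3/5)=-3.3333
Confirm numerically:
  x=-2.276: |R|=0.56405 <1
  x=-2.130: |R|=0.49369 <1
  x=-2.089: |R|=0.47341 <1
  x=-3.785: |R|=1.15424 >1
  x=-3.769: |R|=1.14905 >1
  x=-3.643: |R|=1.10749 >1
Interval (-3.3333, 0).

(-3.3333,0); λ=-11 ⇒ h* = (10/3)/11 = 0.3030.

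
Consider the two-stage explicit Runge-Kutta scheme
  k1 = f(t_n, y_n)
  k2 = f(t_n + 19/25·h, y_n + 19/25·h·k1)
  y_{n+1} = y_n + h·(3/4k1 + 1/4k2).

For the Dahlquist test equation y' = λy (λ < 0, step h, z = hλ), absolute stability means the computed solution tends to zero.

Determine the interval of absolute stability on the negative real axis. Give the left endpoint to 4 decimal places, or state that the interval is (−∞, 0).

On y'=λy, z=hλ:
  k1=λy_n ⇒ h·k1=z·y_n;  k2=λ(1+19/25z)y_n ⇒ h·k2=z(1+19/25z)y_n
  y_{n+1}/y_n = 1 + 3/4z + 1/4z(1+19/25z) = 1 + z + 19/100z²
  so R(z) = 1 + z + 19/100z².

Boundary: |R(x)|=1, x<0.
x=-1.52: |R|=0.0810
R=1: x+19/100x²=0 ⇒ x=−100/19=-5.2632; min R=1−1/(4·19/100)=-0.3158>−1
Confirm numerically:
  x=-4.989: |R|=0.74012 <1
  x=-3.676: |R|=0.10853 <1
  x=-2.711: |R|=0.31459 <1
  x=-2.216: |R|=0.28298 <1
  x=-5.640: |R|=1.40382 >1
  x=-5.419: |R|=1.16046 >1
  x=-5.396: |R|=1.13620 >1
So |R|<1 on (-5.2632, 0).

z∈(-5.2632,0).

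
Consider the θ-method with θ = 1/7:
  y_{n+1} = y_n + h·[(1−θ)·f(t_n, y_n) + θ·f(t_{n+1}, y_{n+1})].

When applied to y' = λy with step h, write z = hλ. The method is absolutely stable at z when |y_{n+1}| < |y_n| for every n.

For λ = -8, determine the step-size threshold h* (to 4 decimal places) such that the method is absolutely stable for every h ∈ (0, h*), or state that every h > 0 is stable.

Test eqn y'=λy, z=hλ:
  y_{n+1} = y_n + z·[6/7·y_n + 1/7·y_{n+1}] ⇒ (1 − 1/7z)y_{n+1} = (1 + 6/7z)y_n
  so R(z) = (1 + 6/7z)/(1 − 1/7z).

Boundary: |R(x)|=1, x<0.
x=-0.94: |R|=0.1713
R=−1: 1+6/7x = −1+1/7x ⇒ -5/7x=2 ⇒ x=2/(-5/7)=-2.8000
Confirm numerically:
  x=-2.439: |R|=0.80877 <1
  x=-2.324: |R|=0.74474 <1
  x=-1.671: |R|=0.34898 <1
  x=-1.520: |R|=0.24883 <1
  x=-3.376: |R|=1.27756 >1
  x=-3.316: |R|=1.25010 >1
  x=-2.935: |R|=1.06794 >1
Stable set (-2.8000, 0).

(-2.8000,0); λ=-8 ⇒ h* = (14/5)/8 = 0.3500.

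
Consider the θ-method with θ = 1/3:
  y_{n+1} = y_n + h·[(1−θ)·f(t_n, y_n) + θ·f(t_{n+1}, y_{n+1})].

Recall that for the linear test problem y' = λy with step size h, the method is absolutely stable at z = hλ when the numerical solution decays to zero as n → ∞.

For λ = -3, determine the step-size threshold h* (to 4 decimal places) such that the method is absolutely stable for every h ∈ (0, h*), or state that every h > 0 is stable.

(-6.0000,0); λ=-3 ⇒ h* = (6)/3 = 2.0000.

Set f=λy, z=hλ:
  y_{n+1} = y_n + z·[2/3·y_n + 1/3·y_{n+1}] ⇒ (1 − 1/3z)y_{n+1} = (1 + 2/3z)y_n
  ⇒ R(z) = (1 + 2/3z)/(1 − 1/3z).

Need |R(x)|<1, x<0.
x=-1.03: |R|=0.2333
R=−1: 1+2/3x = −1+1/3x ⇒ -1/3x=2 ⇒ x=2/(-1/3)=-6.0000
Confirm numerically:
  x=-5.432: |R|=0.93264 <1
  x=-5.247: |R|=0.90869 <1
  x=-3.326: |R|=0.57730 <1
  x=-3.147: |R|=0.53587 <1
  x=-6.595: |R|=1.06201 >1
  x=-6.512: |R|=1.05383 >1
  x=-6.453: |R|=1.04792 >1
Interval (-6.0000, 0).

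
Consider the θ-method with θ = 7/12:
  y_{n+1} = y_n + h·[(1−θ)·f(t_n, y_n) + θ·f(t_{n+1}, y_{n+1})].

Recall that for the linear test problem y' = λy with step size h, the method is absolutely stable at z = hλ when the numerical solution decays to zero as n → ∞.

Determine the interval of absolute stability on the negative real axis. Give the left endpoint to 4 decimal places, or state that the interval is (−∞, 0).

Set f=λy, z=hλ:
  y_{n+1} = y_n + z·[5/12·y_n + 7/12·y_{n+1}] ⇒ (1 − 7/12z)y_{n+1} = (1 + 5/12z)y_n
  R(z) = (1 + 5/12z)/(1 − 7/12z).

Need |R(x)|<1, x<0.
x=-1.52: |R|=0.1943
x=-2: |R|=0.0769
x=-10: |R|=0.4634
x=-100: |R|=0.6854
θ=7/12≥1/2 ⇒ |1+5/12x|<|1−7/12x| ∀x<0 ⇒ unbounded interval.

unbounded; (−∞, 0).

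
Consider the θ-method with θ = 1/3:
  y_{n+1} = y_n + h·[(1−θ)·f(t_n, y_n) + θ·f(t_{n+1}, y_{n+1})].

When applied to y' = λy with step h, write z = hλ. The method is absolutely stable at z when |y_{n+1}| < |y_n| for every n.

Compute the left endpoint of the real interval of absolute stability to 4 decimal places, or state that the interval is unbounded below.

left endpoint -6.0000.

On y'=λy, z=hλ:
  y_{n+1} = y_n + z·[2/3·y_n + 1/3·y_{n+1}] ⇒ (1 − 1/3z)y_{n+1} = (1 + 2/3z)y_n
  so R(z) = (1 + 2/3z)/(1 − 1/3z).

Need |R(x)|<1, x<0.
x=-1.06: |R|=0.2167
R=−1: 1+2/3x = −1+1/3x ⇒ -1/3x=2 ⇒ x=2/(-1/3)=-6.0000
Confirm numerically:
  x=-5.815: |R|=0.97901 <1
  x=-4.611: |R|=0.81750 <1
  x=-3.435: |R|=0.60140 <1
  x=-6.510: |R|=1.05363 >1
  x=-6.479: |R|=1.05053 >1
So |R|<1 on (-6.0000, 0).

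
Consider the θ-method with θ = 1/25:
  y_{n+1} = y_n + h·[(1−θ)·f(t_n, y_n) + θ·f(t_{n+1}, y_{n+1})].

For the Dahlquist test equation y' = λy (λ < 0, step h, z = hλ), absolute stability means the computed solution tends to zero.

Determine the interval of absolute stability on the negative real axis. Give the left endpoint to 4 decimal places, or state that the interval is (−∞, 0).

z∈(-2.1739,0).

Set f=λy, z=hλ:
  y_{n+1} = y_n + z·[24/25·y_n + 1/25·y_{n+1}] ⇒ (1 − 1/25z)y_{n+1} = (1 + 24/25z)y_n
  ⇒ R(z) = (1 + 24/25z)/(1 − 1/25z).

Solve |R(x)|<1 on ℝ⁻.
x=-1.71: |R|=0.6005
R=−1: 1+24/25x = −1+1/25x ⇒ -23/25x=2 ⇒ x=2/(-23/25)=-2.1739
Confirm numerically:
  x=-1.810: |R|=0.68780 <1
  x=-1.741: |R|=0.62765 <1
  x=-1.057: |R|=0.01412 <1
  x=-0.897: |R|=0.13407 <1
  x=-2.580: |R|=1.33865 >1
  x=-2.527: |R|=1.29502 >1
  x=-2.390: |R|=1.18145 >1
So |R|<1 on (-2.1739, 0).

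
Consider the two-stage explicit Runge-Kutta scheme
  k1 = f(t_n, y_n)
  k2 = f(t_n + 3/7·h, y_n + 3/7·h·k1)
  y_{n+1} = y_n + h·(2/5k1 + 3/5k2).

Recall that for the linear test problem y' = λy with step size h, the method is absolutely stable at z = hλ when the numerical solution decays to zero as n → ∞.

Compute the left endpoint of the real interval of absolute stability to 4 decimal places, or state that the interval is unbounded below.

Test eqn y'=λy, z=hλ:
  k1=λy_n ⇒ h·k1=z·y_n;  k2=λ(1+3/7z)y_n ⇒ h·k2=z(1+3/7z)y_n
  y_{n+1}/y_n = 1 + 2/5z + 3/5z(1+3/7z) = 1 + z + 9/35z²
  Hence R(z) = 1 + z + 9/35z².

Need |R(x)|<1, x<0.
x=-0.75: |R|=0.3946
R=1: x+9/35x²=0 ⇒ x=−35/9=-3.8889; min R=1−1/(4·9/35)=0.0278>−1
Confirm numerically:
  x=-3.411: |R|=0.58084 <1
  x=-2.935: |R|=0.28009 <1
  x=-2.763: |R|=0.20007 <1
  x=-2.612: |R|=0.14237 <1
  x=-4.353: |R|=1.51950 >1
  x=-4.227: |R|=1.36751 >1
  x=-3.976: |R|=1.08906 >1
So |R|<1 on (-3.8889, 0).

z* = -3.8889.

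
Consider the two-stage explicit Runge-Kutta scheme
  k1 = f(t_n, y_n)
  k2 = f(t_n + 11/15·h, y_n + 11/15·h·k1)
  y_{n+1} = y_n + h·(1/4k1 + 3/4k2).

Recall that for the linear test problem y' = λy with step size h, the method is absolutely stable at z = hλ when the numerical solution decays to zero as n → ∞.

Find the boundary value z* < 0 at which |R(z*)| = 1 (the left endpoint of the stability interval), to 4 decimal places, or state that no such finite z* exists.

z* = -1.8182.

Set f=λy, z=hλ:
  k1=λy_n ⇒ h·k1=z·y_n;  k2=λ(1+11/15z)y_n ⇒ h·k2=z(1+11/15z)y_n
  y_{n+1}/y_n = 1 + 1/4z + 3/4z(1+11/15z) = 1 + z + 11/20z²
  Hence R(z) = 1 + z + 11/20z².

Find x<0 with |R(x)|<1.
x=-0.71: |R|=0.5673
R=1: x+11/20x²=0 ⇒ x=−20/11=-1.8182; min R=1−1/(4·11/20)=0.5455>−1
Confirm numerically:
  x=-1.693: |R|=0.88344 <1
  x=-1.426: |R|=0.69241 <1
  x=-1.005: |R|=0.55051 <1
  x=-2.102: |R|=1.32812 >1
  x=-2.073: |R|=1.29053 >1
  x=-2.013: |R|=1.21569 >1
So |R|<1 on (-1.8182, 0).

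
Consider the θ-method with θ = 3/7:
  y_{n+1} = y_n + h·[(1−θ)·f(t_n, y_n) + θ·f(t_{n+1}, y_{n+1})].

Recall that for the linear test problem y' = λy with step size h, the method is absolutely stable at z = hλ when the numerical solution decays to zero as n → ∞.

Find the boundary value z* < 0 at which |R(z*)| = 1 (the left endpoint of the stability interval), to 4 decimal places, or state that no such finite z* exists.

With y'=λy (z=hλ):
  y_{n+1} = y_n + z·[4/7·y_n + 3/7·y_{n+1}] ⇒ (1 − 3/7z)y_{n+1} = (1 + 4/7z)y_n
  ⇒ R(z) = (1 + 4/7z)/(1 − 3/7z).

Boundary: |R(x)|=1, x<0.
x=-0.59: |R|=0.5291
R=−1: 1+4/7x = −1+3/7x ⇒ -1/7x=2 ⇒ x=2/(-1/7)=-14.0000
Confirm numerically:
  x=-11.530: |R|=0.94061 <1
  x=-11.300: |R|=0.93399 <1
  x=-9.398: |R|=0.86924 <1
  x=-6.662: |R|=0.72808 <1
  x=-14.549: |R|=1.01084 >1
  x=-14.175: |R|=1.00353 >1
Stable set (-14.0000, 0).

left endpoint -14.0000.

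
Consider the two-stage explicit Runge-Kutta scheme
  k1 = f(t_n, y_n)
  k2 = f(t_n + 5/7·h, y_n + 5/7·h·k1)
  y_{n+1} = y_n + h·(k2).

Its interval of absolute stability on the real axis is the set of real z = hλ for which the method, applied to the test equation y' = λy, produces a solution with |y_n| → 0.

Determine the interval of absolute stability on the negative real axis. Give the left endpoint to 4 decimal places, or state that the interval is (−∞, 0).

Test eqn y'=λy, z=hλ:
  k1=λy_n ⇒ h·k1=z·y_n;  k2=λ(1+5/7z)y_n ⇒ h·k2=z(1+5/7z)y_n
  y_{n+1}/y_n = 1 + z(1+5/7z) = 1 + z + 5/7z²
  so R(z) = 1 + z + 5/7z².

Boundary: |R(x)|=1, x<0.
x=-1.79: |R|=1.4986
R=1: x+5/7x²=0 ⇒ x=−7/5=-1.4000; min R=1−1/(4·5/7)=0.6500>−1
Confirm numerically:
  x=-1.167: |R|=0.80578 <1
  x=-1.019: |R|=0.72269 <1
  x=-0.880: |R|=0.67314 <1
  x=-1.730: |R|=1.40779 >1
  x=-1.614: |R|=1.24671 >1
Interval (-1.4000, 0).

(-1.4000, 0).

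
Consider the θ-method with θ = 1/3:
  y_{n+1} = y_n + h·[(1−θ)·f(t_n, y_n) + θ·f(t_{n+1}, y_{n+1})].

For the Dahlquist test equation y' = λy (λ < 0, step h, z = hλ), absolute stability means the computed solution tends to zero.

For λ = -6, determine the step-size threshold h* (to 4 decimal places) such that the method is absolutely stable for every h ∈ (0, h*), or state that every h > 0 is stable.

Set f=λy, z=hλ:
  y_{n+1} = y_n + z·[2/3·y_n + 1/3·y_{n+1}] ⇒ (1 − 1/3z)y_{n+1} = (1 + 2/3z)y_n
  so R(z) = (1 + 2/3z)/(1 − 1/3z).

Find x<0 with |R(x)|<1.
x=-0.79: |R|=0.3747
R=−1: 1+2/3x = −1+1/3x ⇒ -1/3x=2 ⇒ x=2/(-1/3)=-6.0000
Confirm numerically:
  x=-5.227: |R|=0.90604 <1
  x=-4.354: |R|=0.77618 <1
  x=-3.035: |R|=0.50870 <1
  x=-2.811: |R|=0.45121 <1
  x=-6.147: |R|=1.01607 >1
  x=-6.042: |R|=1.00464 >1
So |R|<1 on (-6.0000, 0).

(-6.0000,0); λ=-6 ⇒ h* = (6)/6 = 1.0000.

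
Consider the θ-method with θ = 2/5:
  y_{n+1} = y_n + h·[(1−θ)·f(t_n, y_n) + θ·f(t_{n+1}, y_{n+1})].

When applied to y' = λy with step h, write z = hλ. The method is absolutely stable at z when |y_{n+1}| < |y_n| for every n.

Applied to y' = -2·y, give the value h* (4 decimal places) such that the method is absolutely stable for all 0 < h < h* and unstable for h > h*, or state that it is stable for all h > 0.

On y'=λy, z=hλ:
  y_{n+1} = y_n + z·[3/5·y_n + 2/5·y_{n+1}] ⇒ (1 − 2/5z)y_{n+1} = (1 + 3/5z)y_n
  ⇒ R(z) = (1 + 3/5z)/(1 − 2/5z).

Solve |R(x)|<1 on ℝ⁻.
x=-0.52: |R|=0.5695
R=−1: 1+3/5x = −1+2/5x ⇒ -1/5x=2 ⇒ x=2/(-1/5)=-10.0000
Confirm numerically:
  x=-8.228: |R|=0.91741 <1
  x=-5.762: |R|=0.74352 <1
  x=-4.585: |R|=0.61785 <1
  x=-10.489: |R|=1.01882 >1
  x=-10.459: |R|=1.01771 >1
Stable set (-10.0000, 0).

(-10.0000,0); λ=-2 ⇒ h* = (10)/2 = 5.0000.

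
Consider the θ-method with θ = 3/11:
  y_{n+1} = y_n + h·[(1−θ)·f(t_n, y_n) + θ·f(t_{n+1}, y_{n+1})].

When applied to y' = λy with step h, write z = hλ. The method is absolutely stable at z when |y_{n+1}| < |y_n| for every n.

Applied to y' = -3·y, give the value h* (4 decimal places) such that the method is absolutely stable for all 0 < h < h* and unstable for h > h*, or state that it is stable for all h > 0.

With y'=λy (z=hλ):
  y_{n+1} = y_n + z·[8/11·y_n + 3/11·y_{n+1}] ⇒ (1 − 3/11z)y_{n+1} = (1 + 8/11z)y_n
  so R(z) = (1 + 8/11z)/(1 − 3/11z).

Solve |R(x)|<1 on ℝ⁻.
x=-1.19: |R|=0.1016
R=−1: 1+8/11x = −1+3/11x ⇒ -5/11x=2 ⇒ x=2/(-5/11)=-4.4000
Confirm numerically:
  x=-3.773: |R|=0.85954 <1
  x=-3.375: |R|=0.75740 <1
  x=-2.463: |R|=0.47333 <1
  x=-1.790: |R|=0.20281 <1
  x=-4.622: |R|=1.04464 >1
  x=-4.612: |R|=1.04268 >1
So |R|<1 on (-4.4000, 0).

(-4.4000,0); λ=-3 ⇒ h* = (22/5)/3 = 1.4667.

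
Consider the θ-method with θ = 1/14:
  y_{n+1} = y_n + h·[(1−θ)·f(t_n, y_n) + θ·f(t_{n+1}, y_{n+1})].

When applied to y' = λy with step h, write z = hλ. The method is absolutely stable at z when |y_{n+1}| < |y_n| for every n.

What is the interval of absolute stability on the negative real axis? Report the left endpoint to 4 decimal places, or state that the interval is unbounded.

Test eqn y'=λy, z=hλ:
  y_{n+1} = y_n + z·[13/14·y_n + 1/14·y_{n+1}] ⇒ (1 − 1/14z)y_{n+1} = (1 + 13/14z)y_n
  ⇒ R(z) = (1 + 13/14z)/(1 − 1/14z).

Solve |R(x)|<1 on ℝ⁻.
x=-1.28: |R|=0.1728
R=−1: 1+13/14x = −1+1/14x ⇒ -6/7x=2 ⇒ x=2/(-6/7)=-2.3333
Confirm numerically:
  x=-2.169: |R|=0.87804 <1
  x=-1.961: |R|=0.72007 <1
  x=-1.367: |R|=0.24540 <1
  x=-2.931: |R|=1.42360 >1
  x=-2.643: |R|=1.22328 >1
  x=-2.375: |R|=1.03053 >1
Interval (-2.3333, 0).

(-2.3333, 0).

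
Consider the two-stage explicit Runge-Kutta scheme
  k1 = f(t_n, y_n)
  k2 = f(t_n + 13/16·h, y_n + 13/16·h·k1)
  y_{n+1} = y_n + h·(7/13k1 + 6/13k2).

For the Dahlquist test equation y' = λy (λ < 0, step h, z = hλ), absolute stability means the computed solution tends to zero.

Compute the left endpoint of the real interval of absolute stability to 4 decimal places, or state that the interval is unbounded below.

Set f=λy, z=hλ:
  k1=λy_n ⇒ h·k1=z·y_n;  k2=λ(1+13/16z)y_n ⇒ h·k2=z(1+13/16z)y_n
  y_{n+1}/y_n = 1 + 7/13z + 6/13z(1+13/16z) = 1 + z + 3/8z²
  Hence R(z) = 1 + z + 3/8z².

Boundary: |R(x)|=1, x<0.
x=-1.59: |R|=0.3580
R=1: x+3/8x²=0 ⇒ x=−8/3=-2.6667; min R=1−1/(4·3/8)=0.3333>−1
Confirm numerically:
  x=-2.643: |R|=0.97654 <1
  x=-1.902: |R|=0.45460 <1
  x=-1.760: |R|=0.40160 <1
  x=-1.698: |R|=0.38320 <1
  x=-3.052: |R|=1.44101 >1
  x=-2.828: |R|=1.17109 >1
  x=-2.764: |R|=1.10089 >1
So |R|<1 on (-2.6667, 0).

left endpoint -2.6667.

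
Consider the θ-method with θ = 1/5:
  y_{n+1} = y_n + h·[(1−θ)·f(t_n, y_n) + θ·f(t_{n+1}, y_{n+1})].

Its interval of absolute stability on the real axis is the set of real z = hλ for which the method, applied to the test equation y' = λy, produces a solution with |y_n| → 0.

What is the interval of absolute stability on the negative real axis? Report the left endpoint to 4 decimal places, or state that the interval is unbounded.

Test eqn y'=λy, z=hλ:
  y_{n+1} = y_n + z·[4/5·y_n + 1/5·y_{n+1}] ⇒ (1 − 1/5z)y_{n+1} = (1 + 4/5z)y_n
  Hence R(z) = (1 + 4/5z)/(1 − 1/5z).

Need |R(x)|<1, x<0.
x=-1.51: |R|=0.1598
R=−1: 1+4/5x = −1+1/5x ⇒ -3/5x=2 ⇒ x=2/(-3/5)=-3.3333
Confirm numerically:
  x=-3.289: |R|=0.98395 <1
  x=-1.838: |R|=0.34396 <1
  x=-1.373: |R|=0.07720 <1
  x=-3.606: |R|=1.09505 >1
  x=-3.507: |R|=1.06124 >1
  x=-3.479: |R|=1.05154 >1
So |R|<1 on (-3.3333, 0).

z∈(-3.3333,0).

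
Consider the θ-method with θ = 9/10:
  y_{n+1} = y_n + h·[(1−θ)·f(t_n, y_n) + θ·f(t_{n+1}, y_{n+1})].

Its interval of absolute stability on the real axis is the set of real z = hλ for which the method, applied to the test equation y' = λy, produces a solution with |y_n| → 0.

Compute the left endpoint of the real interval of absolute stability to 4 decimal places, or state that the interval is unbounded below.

Test eqn y'=λy, z=hλ:
  y_{n+1} = y_n + z·[1/10·y_n + 9/10·y_{n+1}] ⇒ (1 − 9/10z)y_{n+1} = (1 + 1/10z)y_n
  R(z) = (1 + 1/10z)/(1 − 9/10z).

Solve |R(x)|<1 on ℝ⁻.
x=-1.5: |R|=0.3617
x=-2: |R|=0.2857
x=-10: |R|=0.0000
x=-100: |R|=0.0989
θ=9/10≥1/2 ⇒ |1+1/10x|<|1−9/10x| ∀x<0 ⇒ stable on all of ℝ⁻.

unbounded; (−∞, 0).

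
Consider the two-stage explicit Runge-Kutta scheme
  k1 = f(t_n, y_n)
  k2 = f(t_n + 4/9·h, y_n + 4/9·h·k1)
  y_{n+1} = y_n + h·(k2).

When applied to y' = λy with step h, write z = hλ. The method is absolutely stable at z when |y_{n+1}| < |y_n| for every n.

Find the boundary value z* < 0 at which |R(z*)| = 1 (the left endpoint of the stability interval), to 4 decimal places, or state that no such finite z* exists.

z* = -2.2500.

With y'=λy (z=hλ):
  k1=λy_n ⇒ h·k1=z·y_n;  k2=λ(1+4/9z)y_n ⇒ h·k2=z(1+4/9z)y_n
  y_{n+1}/y_n = 1 + z(1+4/9z) = 1 + z + 4/9z²
  so R(z) = 1 + z + 4/9z².

Boundary: |R(x)|=1, x<0.
x=-1.12: |R|=0.4375
R=1: x+4/9x²=0 ⇒ x=−9/4=-2.2500; min R=1−1/(4·4/9)=0.4375>−1
Confirm numerically:
  x=-1.964: |R|=0.75035 <1
  x=-1.785: |R|=0.63110 <1
  x=-1.027: |R|=0.44177 <1
  x=-2.667: |R|=1.49428 >1
  x=-2.414: |R|=1.17595 >1
Interval (-2.2500, 0).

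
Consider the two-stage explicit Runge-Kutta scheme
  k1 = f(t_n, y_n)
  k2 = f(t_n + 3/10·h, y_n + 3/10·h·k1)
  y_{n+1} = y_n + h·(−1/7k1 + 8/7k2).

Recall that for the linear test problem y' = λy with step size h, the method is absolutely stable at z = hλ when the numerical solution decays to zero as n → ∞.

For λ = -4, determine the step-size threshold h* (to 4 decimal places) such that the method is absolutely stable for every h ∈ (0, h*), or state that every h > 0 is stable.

With y'=λy (z=hλ):
  k1=λy_n ⇒ h·k1=z·y_n;  k2=λ(1+3/10z)y_n ⇒ h·k2=z(1+3/10z)y_n
  y_{n+1}/y_n = 1 − 1/7z + 8/7z(1+3/10z) = 1 + z + 12/35z²
  Hence R(z) = 1 + z + 12/35z².

Boundary: |R(x)|=1, x<0.
x=-1.14: |R|=0.3056
R=1: x+12/35x²=0 ⇒ x=−35/12=-2.9167; min R=1−1/(4·12/35)=0.2708>−1
Confirm numerically:
  x=-2.710: |R|=0.80798 <1
  x=-1.949: |R|=0.35338 <1
  x=-1.929: |R|=0.34679 <1
  x=-1.761: |R|=0.30224 <1
  x=-3.269: |R|=1.39490 >1
  x=-3.235: |R|=1.35308 >1
Stable set (-2.9167, 0).

(-2.9167,0); λ=-4 ⇒ h* = (35/12)/4 = 0.7292.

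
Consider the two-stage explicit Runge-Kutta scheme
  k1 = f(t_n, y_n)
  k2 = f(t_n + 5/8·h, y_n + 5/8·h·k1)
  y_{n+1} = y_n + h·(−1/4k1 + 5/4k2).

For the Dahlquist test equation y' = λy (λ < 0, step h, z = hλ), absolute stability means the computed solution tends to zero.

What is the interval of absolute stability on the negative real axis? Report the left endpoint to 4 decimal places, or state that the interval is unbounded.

Test eqn y'=λy, z=hλ:
  k1=λy_n ⇒ h·k1=z·y_n;  k2=λ(1+5/8z)y_n ⇒ h·k2=z(1+5/8z)y_n
  y_{n+1}/y_n = 1 − 1/4z + 5/4z(1+5/8z) = 1 + z + 25/32z²
  ⇒ R(z) = 1 + z + 25/32z².

Find x<0 with |R(x)|<1.
x=-0.72: |R|=0.6850
R=1: x+25/32x²=0 ⇒ x=−32/25=-1.2800; min R=1−1/(4·25/32)=0.6800>−1
Confirm numerically:
  x=-0.695: |R|=0.68236 <1
  x=-0.657: |R|=0.68023 <1
  x=-0.601: |R|=0.68119 <1
  x=-1.457: |R|=1.20148 >1
  x=-1.326: |R|=1.04765 >1
Interval (-1.2800, 0).

z∈(-1.2800,0).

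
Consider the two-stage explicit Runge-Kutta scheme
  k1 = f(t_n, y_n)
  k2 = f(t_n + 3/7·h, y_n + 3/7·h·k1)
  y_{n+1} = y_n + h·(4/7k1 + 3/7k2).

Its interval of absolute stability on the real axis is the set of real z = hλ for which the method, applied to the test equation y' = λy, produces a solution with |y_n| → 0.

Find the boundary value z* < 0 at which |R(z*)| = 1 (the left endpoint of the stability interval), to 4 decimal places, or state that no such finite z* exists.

left endpoint -5.4444.

With y'=λy (z=hλ):
  k1=λy_n ⇒ h·k1=z·y_n;  k2=λ(1+3/7z)y_n ⇒ h·k2=z(1+3/7z)y_n
  y_{n+1}/y_n = 1 + 4/7z + 3/7z(1+3/7z) = 1 + z + 9/49z²
  so R(z) = 1 + z + 9/49z².

Solve |R(x)|<1 on ℝ⁻.
x=-0.75: |R|=0.3533
R=1: x+9/49x²=0 ⇒ x=−49/9=-5.4444; min R=1−1/(4·9/49)=-0.3611>−1
Confirm numerically:
  x=-5.077: |R|=0.65735 <1
  x=-4.006: |R|=0.05840 <1
  x=-3.764: |R|=0.16177 <1
  x=-3.082: |R|=0.33734 <1
  x=-5.806: |R|=1.38557 >1
  x=-5.636: |R|=1.19830 >1
  x=-5.628: |R|=1.18974 >1
Interval (-5.4444, 0).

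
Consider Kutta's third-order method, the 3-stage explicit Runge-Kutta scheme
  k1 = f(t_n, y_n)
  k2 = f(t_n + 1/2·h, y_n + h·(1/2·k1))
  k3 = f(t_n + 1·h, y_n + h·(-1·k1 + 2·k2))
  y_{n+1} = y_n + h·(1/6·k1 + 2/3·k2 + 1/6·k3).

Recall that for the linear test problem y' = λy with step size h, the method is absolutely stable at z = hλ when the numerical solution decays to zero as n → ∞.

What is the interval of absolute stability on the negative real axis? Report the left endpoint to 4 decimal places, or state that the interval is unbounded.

With y'=λy (z=hλ):
  order 3, 3-stage ⇒ R(z)=1+z+z^2/2+z^3/6
  (e.g. R(-1.51)=0.05622, |R|=0.05622)

Solve |R(x)|<1 on ℝ⁻.
x=-1.51: |R|=0.0562
|R(-2.82)|=1.5814 |R(-1.82)|=0.1686 |R(-0.8)|=0.4347
Bisect:
  x_lo=-3.0537 |R|=2.1373  x_hi=-0.1418 |R|=0.8677
  mid=-1.59779 |R|=0.00117 →hi
  mid=-2.32577 |R|=0.71792 →hi
  mid=-2.68975 |R|=1.31566 →lo
  mid=-2.50776 |R|=0.99182 →hi
  mid=-2.59876 |R|=1.14712 →lo
  mid=-2.55326 |R|=1.06787 →lo
  mid=-2.53051 |R|=1.02945 →lo
  mid=-2.51914 |R|=1.01054 →lo
  ...
  [-2.51291,-2.51274] ⇒ x*=-2.5127
Interval (-2.5127, 0).

(-2.5127, 0).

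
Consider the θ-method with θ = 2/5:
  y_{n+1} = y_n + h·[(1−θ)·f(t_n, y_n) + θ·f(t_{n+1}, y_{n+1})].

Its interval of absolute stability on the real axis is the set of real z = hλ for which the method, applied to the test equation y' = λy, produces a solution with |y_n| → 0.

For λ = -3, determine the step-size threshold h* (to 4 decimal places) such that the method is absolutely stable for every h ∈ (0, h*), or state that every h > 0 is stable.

(-10.0000,0); λ=-3 ⇒ h* = (10)/3 = 3.3333.

On y'=λy, z=hλ:
  y_{n+1} = y_n + z·[3/5·y_n + 2/5·y_{n+1}] ⇒ (1 − 2/5z)y_{n+1} = (1 + 3/5z)y_n
  R(z) = (1 + 3/5z)/(1 − 2/5z).

Find x<0 with |R(x)|<1.
x=-0.65: |R|=0.4841
R=−1: 1+3/5x = −1+2/5x ⇒ -1/5x=2 ⇒ x=2/(-1/5)=-10.0000
Confirm numerically:
  x=-9.018: |R|=0.95737 <1
  x=-7.082: |R|=0.84774 <1
  x=-4.182: |R|=0.56465 <1
  x=-4.079: |R|=0.55001 <1
  x=-10.124: |R|=1.00491 >1
  x=-10.048: |R|=1.00191 >1
Stable set (-10.0000, 0).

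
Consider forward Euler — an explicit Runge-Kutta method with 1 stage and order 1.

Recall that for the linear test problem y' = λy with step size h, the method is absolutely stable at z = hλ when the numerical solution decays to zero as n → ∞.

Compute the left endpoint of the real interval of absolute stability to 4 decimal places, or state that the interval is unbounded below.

On y'=λy, z=hλ:
  order 1, 1-stage ⇒ R(z)=1+z
  (e.g. R(-1.04)=-0.04000, |R|=0.04000)

Boundary: |R(x)|=1, x<0.
x=-1.04: |R|=0.0400
|R(-0.92)|=0.0800 |R(-0.87)|=0.1300 |R(-0.72)|=0.2800
Bisect:
  x_lo=-2.7403 |R|=1.7403  x_hi=-0.3232 |R|=0.6768
  mid=-1.53175 |R|=0.53175 →hi
  mid=-2.13602 |R|=1.13602 →lo
  mid=-1.83389 |R|=0.83389 →hi
  mid=-1.98496 |R|=0.98496 →hi
  mid=-2.06049 |R|=1.06049 →lo
  mid=-2.02272 |R|=1.02272 →lo
  mid=-2.00384 |R|=1.00384 →lo
  ...
  [-2.00000,-1.99986] ⇒ x*=-2.0000
Stable set (-2.0000, 0).

left endpoint -2.0000.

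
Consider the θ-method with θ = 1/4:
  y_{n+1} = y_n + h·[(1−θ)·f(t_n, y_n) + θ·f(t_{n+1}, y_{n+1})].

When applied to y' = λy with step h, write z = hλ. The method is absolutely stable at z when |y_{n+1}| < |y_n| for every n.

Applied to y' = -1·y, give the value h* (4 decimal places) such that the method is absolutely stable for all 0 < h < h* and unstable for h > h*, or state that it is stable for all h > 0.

On y'=λy, z=hλ:
  y_{n+1} = y_n + z·[3/4·y_n + 1/4·y_{n+1}] ⇒ (1 − 1/4z)y_{n+1} = (1 + 3/4z)y_n
  ⇒ R(z) = (1 + 3/4z)/(1 − 1/4z).

Find x<0 with |R(x)|<1.
x=-0.74: |R|=0.3755
R=−1: 1+3/4x = −1+1/4x ⇒ -1/2x=2 ⇒ x=2/(-1/2)=-4.0000
Confirm numerically:
  x=-3.856: |R|=0.96334 <1
  x=-2.838: |R|=0.66013 <1
  x=-2.473: |R|=0.52819 <1
  x=-2.052: |R|=0.35625 <1
  x=-4.592: |R|=1.13780 >1
  x=-4.465: |R|=1.10986 >1
  x=-4.026: |R|=1.00648 >1
Interval (-4.0000, 0).

(-4.0000,0); λ=-1 ⇒ h* = (4)/1 = 4.0000.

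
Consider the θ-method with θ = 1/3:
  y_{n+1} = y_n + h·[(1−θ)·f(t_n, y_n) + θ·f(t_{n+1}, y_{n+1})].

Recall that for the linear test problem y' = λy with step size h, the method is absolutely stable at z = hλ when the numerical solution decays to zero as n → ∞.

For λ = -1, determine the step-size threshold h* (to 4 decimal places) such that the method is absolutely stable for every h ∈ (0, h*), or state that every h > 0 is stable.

(-6.0000,0); λ=-1 ⇒ h* = (6)/1 = 6.0000.

With y'=λy (z=hλ):
  y_{n+1} = y_n + z·[2/3·y_n + 1/3·y_{n+1}] ⇒ (1 − 1/3z)y_{n+1} = (1 + 2/3z)y_n
  ⇒ R(z) = (1 + 2/3z)/(1 − 1/3z).

Need |R(x)|<1, x<0.
x=-0.41: |R|=0.6393
R=−1: 1+2/3x = −1+1/3x ⇒ -1/3x=2 ⇒ x=2/(-1/3)=-6.0000
Confirm numerically:
  x=-4.973: |R|=0.87119 <1
  x=-4.284: |R|=0.76442 <1
  x=-3.011: |R|=0.50274 <1
  x=-2.681: |R|=0.41577 <1
  x=-6.519: |R|=1.05452 >1
  x=-6.395: |R|=1.04204 >1
Stable set (-6.0000, 0).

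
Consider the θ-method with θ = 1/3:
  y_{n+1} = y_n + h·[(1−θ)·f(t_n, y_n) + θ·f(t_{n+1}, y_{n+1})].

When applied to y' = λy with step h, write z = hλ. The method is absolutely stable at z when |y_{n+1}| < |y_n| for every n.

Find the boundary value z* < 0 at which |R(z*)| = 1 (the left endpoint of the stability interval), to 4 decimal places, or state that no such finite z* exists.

z* = -6.0000.

Test eqn y'=λy, z=hλ:
  y_{n+1} = y_n + z·[2/3·y_n + 1/3·y_{n+1}] ⇒ (1 − 1/3z)y_{n+1} = (1 + 2/3z)y_n
  so R(z) = (1 + 2/3z)/(1 − 1/3z).

Find x<0 with |R(x)|<1.
x=-1.24: |R|=0.1226
R=−1: 1+2/3x = −1+1/3x ⇒ -1/3x=2 ⇒ x=2/(-1/3)=-6.0000
Confirm numerically:
  x=-5.958: |R|=0.99531 <1
  x=-5.529: |R|=0.94478 <1
  x=-4.457: |R|=0.79308 <1
  x=-6.518: |R|=1.05442 >1
  x=-6.452: |R|=1.04782 >1
  x=-6.121: |R|=1.01327 >1
So |R|<1 on (-6.0000, 0).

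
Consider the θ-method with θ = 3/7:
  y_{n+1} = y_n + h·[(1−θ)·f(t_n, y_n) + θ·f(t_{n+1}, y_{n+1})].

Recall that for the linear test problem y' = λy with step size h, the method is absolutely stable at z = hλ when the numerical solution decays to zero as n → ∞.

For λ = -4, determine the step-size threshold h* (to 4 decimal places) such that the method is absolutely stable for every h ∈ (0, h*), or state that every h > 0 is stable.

Set f=λy, z=hλ:
  y_{n+1} = y_n + z·[4/7·y_n + 3/7·y_{n+1}] ⇒ (1 − 3/7z)y_{n+1} = (1 + 4/7z)y_n
  so R(z) = (1 + 4/7z)/(1 − 3/7z).

Solve |R(x)|<1 on ℝ⁻.
x=-0.34: |R|=0.7032
R=−1: 1+4/7x = −1+3/7x ⇒ -1/7x=2 ⇒ x=2/(-1/7)=-14.0000
Confirm numerically:
  x=-12.353: |R|=0.96262 <1
  x=-8.664: |R|=0.83826 <1
  x=-8.015: |R|=0.80722 <1
  x=-14.305: |R|=1.00611 >1
  x=-14.300: |R|=1.00601 >1
  x=-14.075: |R|=1.00152 >1
Interval (-14.0000, 0).

(-14.0000,0); λ=-4 ⇒ h* = (14)/4 = 3.5000.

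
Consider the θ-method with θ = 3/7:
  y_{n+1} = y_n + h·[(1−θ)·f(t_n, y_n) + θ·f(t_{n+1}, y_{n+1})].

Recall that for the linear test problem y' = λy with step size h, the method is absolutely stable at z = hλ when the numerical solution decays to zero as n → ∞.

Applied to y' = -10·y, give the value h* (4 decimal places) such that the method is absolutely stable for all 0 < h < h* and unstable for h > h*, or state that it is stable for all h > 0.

Test eqn y'=λy, z=hλ:
  y_{n+1} = y_n + z·[4/7·y_n + 3/7·y_{n+1}] ⇒ (1 − 3/7z)y_{n+1} = (1 + 4/7z)y_n
  R(z) = (1 + 4/7z)/(1 − 3/7z).

Find x<0 with |R(x)|<1.
x=-0.79: |R|=0.4098
R=−1: 1+4/7x = −1+3/7x ⇒ -1/7x=2 ⇒ x=2/(-1/7)=-14.0000
Confirm numerically:
  x=-9.237: |R|=0.86278 <1
  x=-8.056: |R|=0.80929 <1
  x=-7.672: |R|=0.78918 <1
  x=-5.865: |R|=0.66924 <1
  x=-14.518: |R|=1.01025 >1
  x=-14.302: |R|=1.00605 >1
Interval (-14.0000, 0).

(-14.0000,0); λ=-10 ⇒ h* = (14)/10 = 1.4000.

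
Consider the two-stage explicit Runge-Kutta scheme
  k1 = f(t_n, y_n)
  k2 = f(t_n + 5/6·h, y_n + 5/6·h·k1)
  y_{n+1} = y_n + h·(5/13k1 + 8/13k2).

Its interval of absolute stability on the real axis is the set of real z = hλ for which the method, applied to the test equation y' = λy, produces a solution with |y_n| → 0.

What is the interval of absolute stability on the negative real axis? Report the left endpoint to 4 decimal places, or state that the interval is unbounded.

(-1.9500, 0).

Set f=λy, z=hλ:
  k1=λy_n ⇒ h·k1=z·y_n;  k2=λ(1+5/6z)y_n ⇒ h·k2=z(1+5/6z)y_n
  y_{n+1}/y_n = 1 + 5/13z + 8/13z(1+5/6z) = 1 + z + 20/39z²
  Hence R(z) = 1 + z + 20/39z².

Find x<0 with |R(x)|<1.
x=-0.32: |R|=0.7325
R=1: x+20/39x²=0 ⇒ x=−39/20=-1.9500; min R=1−1/(4·20/39)=0.5125>−1
Confirm numerically:
  x=-1.756: |R|=0.82530 <1
  x=-1.721: |R|=0.79789 <1
  x=-1.073: |R|=0.51743 <1
  x=-0.881: |R|=0.51703 <1
  x=-2.394: |R|=1.54510 >1
  x=-2.040: |R|=1.09415 >1
So |R|<1 on (-1.9500, 0).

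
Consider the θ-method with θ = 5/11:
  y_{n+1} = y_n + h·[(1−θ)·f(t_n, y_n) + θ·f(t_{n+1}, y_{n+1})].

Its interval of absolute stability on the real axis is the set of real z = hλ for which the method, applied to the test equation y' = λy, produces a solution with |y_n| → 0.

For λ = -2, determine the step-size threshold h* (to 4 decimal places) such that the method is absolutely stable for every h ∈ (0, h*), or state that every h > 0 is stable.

Set f=λy, z=hλ:
  y_{n+1} = y_n + z·[6/11·y_n + 5/11·y_{n+1}] ⇒ (1 − 5/11z)y_{n+1} = (1 + 6/11z)y_n
  Hence R(z) = (1 + 6/11z)/(1 − 5/11z).

Find x<0 with |R(x)|<1.
x=-1: |R|=0.3125
R=−1: 1+6/11x = −1+5/11x ⇒ -1/11x=2 ⇒ x=2/(-1/11)=-22.0000
Confirm numerically:
  x=-18.958: |R|=0.97124 <1
  x=-18.576: |R|=0.96704 <1
  x=-18.304: |R|=0.96395 <1
  x=-16.219: |R|=0.93723 <1
  x=-22.189: |R|=1.00155 >1
  x=-22.147: |R|=1.00121 >1
  x=-22.094: |R|=1.00077 >1
So |R|<1 on (-22.0000, 0).

(-22.0000,0); λ=-2 ⇒ h* = (22)/2 = 11.0000.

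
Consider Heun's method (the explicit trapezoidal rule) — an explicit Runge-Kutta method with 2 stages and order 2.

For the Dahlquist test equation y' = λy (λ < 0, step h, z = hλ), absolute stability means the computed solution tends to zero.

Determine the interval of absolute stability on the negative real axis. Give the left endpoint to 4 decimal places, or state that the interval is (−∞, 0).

Set f=λy, z=hλ:
  order 2, 2-stage ⇒ R(z)=1+z+z^2/2
  (e.g. R(-0.32)=0.73120, |R|=0.73120)

Solve |R(x)|<1 on ℝ⁻.
x=-0.32: |R|=0.7312
|R(-2.28)|=1.3192 |R(-1.63)|=0.6985 |R(-1.45)|=0.6013
Bisect:
  x_lo=-2.6617 |R|=1.8806  x_hi=-0.1160 |R|=0.8907
  mid=-1.38886 |R|=0.57561 →hi
  mid=-2.02527 |R|=1.02559 →lo
  mid=-1.70707 |R|=0.74997 →hi
  mid=-1.86617 |R|=0.87513 →hi
  mid=-1.94572 |R|=0.94719 →hi
  mid=-1.98550 |R|=0.98560 →hi
  mid=-2.00538 |R|=1.00540 →lo
  mid=-1.99544 |R|=0.99545 →hi
  mid=-2.00041 |R|=1.00041 →lo
  mid=-1.99793 |R|=0.99793 →hi
  ...
  [-2.00010,-1.99995] ⇒ x*=-2.0000
Interval (-2.0000, 0).

z∈(-2.0000,0).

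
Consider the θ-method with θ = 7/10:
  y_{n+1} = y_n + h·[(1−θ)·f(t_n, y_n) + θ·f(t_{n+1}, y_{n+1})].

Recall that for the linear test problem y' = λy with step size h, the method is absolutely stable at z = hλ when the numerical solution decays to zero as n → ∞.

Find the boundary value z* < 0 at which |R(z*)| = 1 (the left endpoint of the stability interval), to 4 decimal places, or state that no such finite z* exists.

Set f=λy, z=hλ:
  y_{n+1} = y_n + z·[3/10·y_n + 7/10·y_{n+1}] ⇒ (1 − 7/10z)y_{n+1} = (1 + 3/10z)y_n
  so R(z) = (1 + 3/10z)/(1 − 7/10z).

Solve |R(x)|<1 on ℝ⁻.
x=-0.69: |R|=0.5347
x=-2: |R|=0.1667
x=-10: |R|=0.2500
x=-100: |R|=0.4085
θ=7/10≥1/2 ⇒ |1+3/10x|<|1−7/10x| ∀x<0 ⇒ stable on all of ℝ⁻.

unbounded; (−∞, 0).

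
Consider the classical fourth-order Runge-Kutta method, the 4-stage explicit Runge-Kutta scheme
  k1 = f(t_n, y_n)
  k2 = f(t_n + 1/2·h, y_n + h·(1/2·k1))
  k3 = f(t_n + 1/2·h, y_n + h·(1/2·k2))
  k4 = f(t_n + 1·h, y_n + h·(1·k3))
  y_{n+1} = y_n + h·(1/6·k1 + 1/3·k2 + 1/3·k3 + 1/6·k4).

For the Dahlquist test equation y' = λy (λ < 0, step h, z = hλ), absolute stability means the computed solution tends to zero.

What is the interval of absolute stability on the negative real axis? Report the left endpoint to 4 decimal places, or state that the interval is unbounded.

Test eqn y'=λy, z=hλ:
  order 4, 4-stage ⇒ R(z)=1+z+z^2/2+z^3/6+z^4/24
  (e.g. R(-0.78)=0.46053, |R|=0.46053)

Solve |R(x)|<1 on ℝ⁻.
x=-0.78: |R|=0.4605
|R(-2.95)|=1.2781 |R(-2.74)|=0.9338 |R(-0.97)|=0.3852
Bisect:
  x_lo=-3.2704 |R|=2.0140  x_hi=-0.3658 |R|=0.6937
  mid=-1.81808 |R|=0.28828 →hi
  mid=-2.54424 |R|=0.69337 →hi
  mid=-2.90732 |R|=1.20012 →lo
  mid=-2.72578 |R|=0.91392 →hi
  mid=-2.81655 |R|=1.04816 →lo
  mid=-2.77117 |R|=0.97891 →hi
  mid=-2.79386 |R|=1.01299 →lo
  mid=-2.78251 |R|=0.99582 →hi
  mid=-2.78819 |R|=1.00437 →lo
  mid=-2.78535 |R|=1.00008 →lo
  ...
  [-2.78535,-2.78517] ⇒ x*=-2.7853
So |R|<1 on (-2.7853, 0).

(-2.7853, 0).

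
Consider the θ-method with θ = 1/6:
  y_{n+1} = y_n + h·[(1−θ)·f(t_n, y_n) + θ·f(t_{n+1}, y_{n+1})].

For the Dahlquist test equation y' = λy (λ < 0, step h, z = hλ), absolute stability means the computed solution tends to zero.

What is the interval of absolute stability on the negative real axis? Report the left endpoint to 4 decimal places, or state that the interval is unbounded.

(-3.0000, 0).

On y'=λy, z=hλ:
  y_{n+1} = y_n + z·[5/6·y_n + 1/6·y_{n+1}] ⇒ (1 − 1/6z)y_{n+1} = (1 + 5/6z)y_n
  so R(z) = (1 + 5/6z)/(1 − 1/6z).

Find x<0 with |R(x)|<1.
x=-0.76: |R|=0.3254
R=−1: 1+5/6x = −1+1/6x ⇒ -2/3x=2 ⇒ x=2/(-2/3)=-3.0000
Confirm numerically:
  x=-2.796: |R|=0.90723 <1
  x=-2.641: |R|=0.83382 <1
  x=-1.834: |R|=0.40465 <1
  x=-1.695: |R|=0.32164 <1
  x=-3.494: |R|=1.20813 >1
  x=-3.020: |R|=1.00887 >1
Stable set (-3.0000, 0).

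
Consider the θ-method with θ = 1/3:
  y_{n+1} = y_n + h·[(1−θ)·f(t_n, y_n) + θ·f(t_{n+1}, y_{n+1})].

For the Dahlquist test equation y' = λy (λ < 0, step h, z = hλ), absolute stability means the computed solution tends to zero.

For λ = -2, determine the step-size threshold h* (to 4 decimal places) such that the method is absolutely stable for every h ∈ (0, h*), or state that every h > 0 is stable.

With y'=λy (z=hλ):
  y_{n+1} = y_n + z·[2/3·y_n + 1/3·y_{n+1}] ⇒ (1 − 1/3z)y_{n+1} = (1 + 2/3z)y_n
  R(z) = (1 + 2/3z)/(1 − 1/3z).

Solve |R(x)|<1 on ℝ⁻.
x=-1.34: |R|=0.0737
R=−1: 1+2/3x = −1+1/3x ⇒ -1/3x=2 ⇒ x=2/(-1/3)=-6.0000
Confirm numerically:
  x=-5.481: |R|=0.93880 <1
  x=-5.406: |R|=0.92934 <1
  x=-3.103: |R|=0.52532 <1
  x=-2.927: |R|=0.48153 <1
  x=-6.512: |R|=1.05383 >1
  x=-6.472: |R|=1.04983 >1
  x=-6.121: |R|=1.01327 >1
Interval (-6.0000, 0).

(-6.0000,0); λ=-2 ⇒ h* = (6)/2 = 3.0000.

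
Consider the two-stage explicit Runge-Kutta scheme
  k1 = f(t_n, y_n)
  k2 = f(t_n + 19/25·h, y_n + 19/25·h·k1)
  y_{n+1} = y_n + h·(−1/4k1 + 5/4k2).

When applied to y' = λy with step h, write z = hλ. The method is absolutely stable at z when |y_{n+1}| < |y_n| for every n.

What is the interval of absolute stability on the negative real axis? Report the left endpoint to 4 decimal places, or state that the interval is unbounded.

Set f=λy, z=hλ:
  k1=λy_n ⇒ h·k1=z·y_n;  k2=λ(1+19/25z)y_n ⇒ h·k2=z(1+19/25z)y_n
  y_{n+1}/y_n = 1 − 1/4z + 5/4z(1+19/25z) = 1 + z + 19/20z²
  so R(z) = 1 + z + 19/20z².

Solve |R(x)|<1 on ℝ⁻.
x=-1.1: |R|=1.0495
R=1: x+19/20x²=0 ⇒ x=−20/19=-1.0526; min R=1−1/(4·19/20)=0.7368>−1
Confirm numerically:
  x=-0.876: |R|=0.85301 <1
  x=-0.712: |R|=0.76960 <1
  x=-0.610: |R|=0.74350 <1
  x=-1.389: |R|=1.44385 >1
  x=-1.256: |R|=1.24266 >1
So |R|<1 on (-1.0526, 0).

(-1.0526, 0).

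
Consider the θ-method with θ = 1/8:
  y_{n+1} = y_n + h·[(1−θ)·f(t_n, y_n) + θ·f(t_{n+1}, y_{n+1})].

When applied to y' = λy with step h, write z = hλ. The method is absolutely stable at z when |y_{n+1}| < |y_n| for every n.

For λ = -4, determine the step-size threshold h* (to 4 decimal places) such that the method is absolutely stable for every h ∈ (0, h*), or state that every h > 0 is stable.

On y'=λy, z=hλ:
  y_{n+1} = y_n + z·[7/8·y_n + 1/8·y_{n+1}] ⇒ (1 − 1/8z)y_{n+1} = (1 + 7/8z)y_n
  R(z) = (1 + 7/8z)/(1 − 1/8z).

Boundary: |R(x)|=1, x<0.
x=-1.09: |R|=0.0407
R=−1: 1+7/8x = −1+1/8x ⇒ -3/4x=2 ⇒ x=2/(-3/4)=-2.6667
Confirm numerically:
  x=-2.619: |R|=0.97307 <1
  x=-2.120: |R|=0.67589 <1
  x=-2.047: |R|=0.62994 <1
  x=-1.287: |R|=0.10865 <1
  x=-3.250: |R|=1.31111 >1
  x=-3.230: |R|=1.30098 >1
  x=-2.995: |R|=1.17917 >1
Interval (-2.6667, 0).

(-2.6667,0); λ=-4 ⇒ h* = (8/3)/4 = 0.6667.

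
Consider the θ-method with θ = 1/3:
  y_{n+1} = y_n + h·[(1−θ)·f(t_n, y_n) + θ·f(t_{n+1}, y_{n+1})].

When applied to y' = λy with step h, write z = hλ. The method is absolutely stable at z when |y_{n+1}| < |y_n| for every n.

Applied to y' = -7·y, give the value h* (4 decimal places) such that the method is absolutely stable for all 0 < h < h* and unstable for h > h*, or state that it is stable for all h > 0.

Test eqn y'=λy, z=hλ:
  y_{n+1} = y_n + z·[2/3·y_n + 1/3·y_{n+1}] ⇒ (1 − 1/3z)y_{n+1} = (1 + 2/3z)y_n
  ⇒ R(z) = (1 + 2/3z)/(1 − 1/3z).

Find x<0 with |R(x)|<1.
x=-0.63: |R|=0.4793
R=−1: 1+2/3x = −1+1/3x ⇒ -1/3x=2 ⇒ x=2/(-1/3)=-6.0000
Confirm numerically:
  x=-5.438: |R|=0.93340 <1
  x=-5.262: |R|=0.91068 <1
  x=-3.750: |R|=0.66667 <1
  x=-6.598: |R|=1.06230 >1
  x=-6.119: |R|=1.01305 >1
  x=-6.064: |R|=1.00706 >1
So |R|<1 on (-6.0000, 0).

(-6.0000,0); λ=-7 ⇒ h* = (6)/7 = 0.8571.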